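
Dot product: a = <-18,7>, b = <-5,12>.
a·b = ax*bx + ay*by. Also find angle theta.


a·b = -18*(-5) + 7*12 = 90 + 84 = 174
|a| = sqrt(324+49) = 19.3132
|b| = sqrt(25+144) = 13.0000
cos(theta) = 174/(sqrt(373)*sqrt(169)) = 174/sqrt(63037) = 0.693029
theta = arccos(174/sqrt(63037)) = 46.1296 degrees

a·b = 174, theta = 46.1296 deg


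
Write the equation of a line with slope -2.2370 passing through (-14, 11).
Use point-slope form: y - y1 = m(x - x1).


y - 11 = -2.2370(x + 14)
y = -2.2370x + 11 + 2.2370*(-14)
y = -2.2370x - 20.3180

y = -2.2370x - 20.3180


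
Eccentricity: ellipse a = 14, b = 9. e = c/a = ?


c = sqrt(196-81) = sqrt(115) = 10.7238
e = c/a = sqrt(115)/14 = 0.7660

e = 0.7660


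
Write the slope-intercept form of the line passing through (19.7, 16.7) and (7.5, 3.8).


m = (-12.9)/(-12.2) = 1.0574
b = y1 - m*x1 = 16.7 - (-12.9*19.7)/(-12.2) = 16.7 - 20.8303 = -4.1303

y = 1.0574x - 4.1303


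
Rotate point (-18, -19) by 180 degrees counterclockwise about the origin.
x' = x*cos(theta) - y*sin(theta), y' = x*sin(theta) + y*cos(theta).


cos(180) = -1, sin(180) = 0
x' = -18*(-1) + 19*0 = 18
y' = -18*0 - 19*(-1) = 19

(18, 19)


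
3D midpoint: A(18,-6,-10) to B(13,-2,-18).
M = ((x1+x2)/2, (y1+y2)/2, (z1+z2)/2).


Mx = (18+13)/2 = 15.5000
My = (-6- 2)/2 = -4.0000
Mz = (-10- 18)/2 = -14.0000

M = (15.5000, -4.0000, -14.0000)


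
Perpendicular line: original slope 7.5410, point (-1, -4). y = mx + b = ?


Perpendicular slope = -1/m1 = -1/7.5410 = -0.1326
b2 = y0 - m2*x0 = -4 - 1/7.5410 = -4 - 0.1326 = -4.1326

y = -0.1326x - 4.1326


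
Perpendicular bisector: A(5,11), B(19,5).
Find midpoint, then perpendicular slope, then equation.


Midpoint = (12, 8)
Slope of AB = dy/dx = -6/14 = -0.4286
Perp slope = -dx/dy = 14/6 = 2.3333
b = My - (perp slope)*Mx = 8 + (14*12)/(-6) = 8 - 28.0000 = -20.0000

y = 2.3333x - 20.0000


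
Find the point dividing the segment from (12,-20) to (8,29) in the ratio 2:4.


Px = (2*8 + 4*12)/6 = 64/6 = 10.6667
Py = (2*29 + 4*(-20))/6 = -22/6 = -3.6667

P = (10.6667, -3.6667)


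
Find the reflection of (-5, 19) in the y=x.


Reflection rule for y=x: (y, x)
(-5, 19) -> (19, -5)

(19, -5)


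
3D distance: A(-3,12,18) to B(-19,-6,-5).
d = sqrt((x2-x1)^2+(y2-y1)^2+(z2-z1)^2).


dx=-16, dy=-18, dz=-23
d = sqrt(256+324+529) = sqrt(1109) = 33.3017

33.3017


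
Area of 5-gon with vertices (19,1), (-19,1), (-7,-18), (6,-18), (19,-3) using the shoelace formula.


sum(xi*y_{i+1}) = 19*1 - 19*(-18) - 7*(-18) + 6*(-3) + 19*1 = 488
sum(yi*x_{i+1}) = 1*(-19) + 1*(-7) - 18*6 - 18*19 - 3*19 = -533
Area = |488 + 533|/2 = 1021/2 = 510.5000

510.5000 sq units


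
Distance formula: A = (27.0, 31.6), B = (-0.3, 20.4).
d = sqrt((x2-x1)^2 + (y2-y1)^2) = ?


dx = -0.3 - 27.0 = -27.3
dy = 20.4 - 31.6 = -11.2
d = sqrt(745.29 + 125.44) = sqrt(870.73) = 29.5081

29.5081


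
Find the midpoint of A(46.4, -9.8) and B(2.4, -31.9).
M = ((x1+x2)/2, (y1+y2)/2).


Mx = (46.4 + 2.4)/2 = 48.8/2 = 24.4000
My = (-9.8 - 31.9)/2 = -41.7/2 = -20.8500

(24.4000, -20.8500)


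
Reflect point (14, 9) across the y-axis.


Reflection rule for y-axis: (-x, y)
(14, 9) -> (-14, 9)

(-14, 9)


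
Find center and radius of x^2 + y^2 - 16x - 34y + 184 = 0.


h = -D/2 = 16/2 = 8
k = -E/2 = 34/2 = 17
r^2 = h^2 + k^2 - F = 64 + 289 - 184 = 169
r = 13

Center (8, 17), radius = 13


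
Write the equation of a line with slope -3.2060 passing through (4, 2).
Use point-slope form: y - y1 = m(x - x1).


y - 2 = -3.2060(x - 4)
y = -3.2060x + 2 + 3.2060*4
y = -3.2060x + 14.8240

y = -3.2060x + 14.8240


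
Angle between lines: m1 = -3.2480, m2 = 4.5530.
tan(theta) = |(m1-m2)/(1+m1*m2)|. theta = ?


m1-m2 = -7.801
1+m1*m2 = -13.788144
tan(theta) = |-7.801/(-13.788144)| = 0.565776
theta = arctan(|-7.801/(-13.788144)|) = 29.5001 degrees (acute angle)

29.5001 degrees


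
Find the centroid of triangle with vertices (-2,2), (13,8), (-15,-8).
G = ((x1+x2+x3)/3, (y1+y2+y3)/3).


Gx = (-2+13- 15)/3 = -4/3 = -1.3333
Gy = (2+8- 8)/3 = 2/3 = 0.6667

G = (-1.3333, 0.6667)


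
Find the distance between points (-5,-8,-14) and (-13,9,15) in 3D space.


dx=-8, dy=17, dz=29
d = sqrt(64+289+841) = sqrt(1194) = 34.5543

34.5543


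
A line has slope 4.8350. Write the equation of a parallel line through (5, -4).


Parallel lines have equal slopes.
m2 = 4.8350
b2 = -4 - 4.8350*5 = -28.1750

y = 4.8350x - 28.1750


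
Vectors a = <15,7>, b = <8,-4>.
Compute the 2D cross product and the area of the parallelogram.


cross = 15*(-4) - 7*8 = -60 - 56 = -116
Parallelogram area = |-116| = 116

cross = -116, parallelogram area = 116


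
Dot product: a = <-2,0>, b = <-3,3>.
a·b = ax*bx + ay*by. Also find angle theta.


a·b = -2*(-3) + 0*3 = 6 + 0 = 6
|a| = sqrt(4+0) = 2.0000
|b| = sqrt(9+9) = 4.2426
cos(theta) = 6/(sqrt(4)*sqrt(18)) = 6/sqrt(72) = 0.707107
theta = arccos(6/sqrt(72)) = 45.0000 degrees

a·b = 6, theta = 45.0000 deg


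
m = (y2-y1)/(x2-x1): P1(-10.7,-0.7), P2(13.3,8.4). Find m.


dy = 8.4 + 0.7 = 9.1
dx = 13.3 + 10.7 = 24.0
m = 9.1/24.0 = 0.3792

m = 0.3792


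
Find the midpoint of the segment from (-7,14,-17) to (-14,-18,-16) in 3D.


Mx = (-7- 14)/2 = -10.5000
My = (14- 18)/2 = -2.0000
Mz = (-17- 16)/2 = -16.5000

M = (-10.5000, -2.0000, -16.5000)


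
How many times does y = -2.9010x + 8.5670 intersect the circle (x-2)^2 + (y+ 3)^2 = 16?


Substitute y = -2.9010x + 8.5670: (x-2)^2 + (-2.9010x+8.5670+ 3)^2 = 16
Expand to Ax^2 + Bx + C = 0, where b-k = 11.567
A = 1+m^2 = 9.415801
B = 2(m(b-k) - h) = 2(-2.9010*11.567 - 2) = -71.111734
C = h^2 + (b-k)^2 - r^2 = 4 + 133.795489 - 16 = 121.795489
disc = B^2-4AC = 5056.8787 - 4587.2083 = 469.6704
disc > 0

2 intersection points


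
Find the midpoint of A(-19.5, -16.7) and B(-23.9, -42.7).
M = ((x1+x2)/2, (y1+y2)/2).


Mx = (-19.5 - 23.9)/2 = -43.4/2 = -21.7000
My = (-16.7 - 42.7)/2 = -59.4/2 = -29.7000

(-21.7000, -29.7000)


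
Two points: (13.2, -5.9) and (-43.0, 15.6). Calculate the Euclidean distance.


dx = -43.0 - 13.2 = -56.2
dy = 15.6 + 5.9 = 21.5
d = sqrt(3158.44 + 462.25) = sqrt(3620.69) = 60.1722

60.1722


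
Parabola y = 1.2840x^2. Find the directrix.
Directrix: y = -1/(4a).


a = 1.2840
1/(4a) = 0.1947
directrix: y = -0.1947 = -0.1947

y = -0.1947


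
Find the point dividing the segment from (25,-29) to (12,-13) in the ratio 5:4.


Px = (5*12 + 4*25)/9 = 160/9 = 17.7778
Py = (5*(-13) + 4*(-29))/9 = -181/9 = -20.1111

P = (17.7778, -20.1111)


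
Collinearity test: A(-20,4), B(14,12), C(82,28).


-20*(12-28) + 14*(28-4) + 82*(4-12)
= 320 + 336 - 656 = 0

Yes, collinear (determinant = 0)


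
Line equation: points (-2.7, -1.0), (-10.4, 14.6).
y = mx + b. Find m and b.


m = (15.6)/(-7.7) = -2.0260
b = y1 - m*x1 = -1.0 - (15.6*(-2.7))/(-7.7) = -1.0 - 5.4701 = -6.4701

y = -2.0260x - 6.4701


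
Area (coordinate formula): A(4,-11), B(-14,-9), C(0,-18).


4*(-9+ 18) = 36
-14*(-18+ 11) = 98
0*(-11+ 9) = 0
sum = 134
Area = |134|/2 = 67.0000

67.0000 sq units


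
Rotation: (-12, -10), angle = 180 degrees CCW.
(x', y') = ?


cos(180) = -1, sin(180) = 0
x' = -12*(-1) + 10*0 = 12
y' = -12*0 - 10*(-1) = 10

(12, 10)


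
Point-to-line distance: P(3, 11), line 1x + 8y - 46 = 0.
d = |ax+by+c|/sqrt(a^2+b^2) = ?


|1*3 + 8*11 - 46| = |45| = 45
sqrt(1 + 64) = sqrt(65) = 8.0623
d = 45/sqrt(65) = 5.5816

5.5816


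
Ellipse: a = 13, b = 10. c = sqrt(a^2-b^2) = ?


c^2 = 13^2 - 10^2 = 169 - 100 = 69
c = sqrt(69) = 8.3066

c = 8.3066


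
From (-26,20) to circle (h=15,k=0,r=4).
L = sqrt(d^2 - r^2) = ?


d = sqrt((-26-15)^2 + (20-0)^2) = sqrt(1681+400) = 45.6180
L = sqrt(2081.0000 - 16) = sqrt(2065.0000) = 45.4423

45.4423


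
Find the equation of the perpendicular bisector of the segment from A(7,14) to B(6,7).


Midpoint = (6.5, 10.5)
Slope of AB = dy/dx = -7/(-1) = 7.0000
Perp slope = -dx/dy = -1/7 = -0.1429
b = My - (perp slope)*Mx = 10.5 + (-1*6.5)/(-7) = 10.5 + 0.9286 = 11.4286

y = -0.1429x + 11.4286


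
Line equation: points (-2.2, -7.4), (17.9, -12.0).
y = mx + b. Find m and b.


m = (-4.6)/(20.1) = -0.2289
b = y1 - m*x1 = -7.4 - (-4.6*(-2.2))/(20.1) = -7.4 - 0.5035 = -7.9035

y = -0.2289x - 7.9035


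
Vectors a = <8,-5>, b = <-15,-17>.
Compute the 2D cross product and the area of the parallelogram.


cross = 8*(-17) + 5*(-15) = -136 - 75 = -211
Parallelogram area = |-211| = 211

cross = -211, parallelogram area = 211


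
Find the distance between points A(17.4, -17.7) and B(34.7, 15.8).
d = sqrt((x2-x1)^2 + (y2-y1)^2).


dx = 34.7 - 17.4 = 17.3
dy = 15.8 + 17.7 = 33.5
d = sqrt(299.29 + 1122.25) = sqrt(1421.54) = 37.7033

37.7033


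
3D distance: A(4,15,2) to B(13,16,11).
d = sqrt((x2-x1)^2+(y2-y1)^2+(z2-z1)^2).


dx=9, dy=1, dz=9
d = sqrt(81+1+81) = sqrt(163) = 12.7671

12.7671


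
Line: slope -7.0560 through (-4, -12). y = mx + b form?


y + 12 = -7.0560(x + 4)
y = -7.0560x - 12 + 7.0560*(-4)
y = -7.0560x - 40.2240

y = -7.0560x - 40.2240


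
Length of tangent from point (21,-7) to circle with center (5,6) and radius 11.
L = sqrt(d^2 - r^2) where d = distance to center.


d = sqrt((21-5)^2 + (-7-6)^2) = sqrt(256+169) = 20.6155
L = sqrt(425.0000 - 121) = sqrt(304.0000) = 17.4356

17.4356


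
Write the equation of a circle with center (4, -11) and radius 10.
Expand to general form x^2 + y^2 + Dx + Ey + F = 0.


(x-4)^2 + (y+ 11)^2 = 10^2
D = -2h = -8, E = -2k = 22
F = h^2+k^2-r^2 = 16+121-100 = 37

x^2 + y^2 - 8x + 22y + 37 = 0


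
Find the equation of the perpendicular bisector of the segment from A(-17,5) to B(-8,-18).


Midpoint = (-12.5, -6.5)
Slope of AB = dy/dx = -23/9 = -2.5556
Perp slope = -dx/dy = 9/23 = 0.3913
b = My - (perp slope)*Mx = -6.5 + (9*(-12.5))/(-23) = -6.5 + 4.8913 = -1.6087

y = 0.3913x - 1.6087


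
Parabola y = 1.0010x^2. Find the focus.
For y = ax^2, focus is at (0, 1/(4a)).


a = 1.0010
4a = 4.0040
focus = (0, 1/4.0040) = (0, 0.2498)

Focus = (0, 0.2498)


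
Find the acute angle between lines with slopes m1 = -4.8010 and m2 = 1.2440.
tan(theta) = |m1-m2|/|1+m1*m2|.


m1-m2 = -6.045
1+m1*m2 = -4.972444
tan(theta) = |-6.045/(-4.972444)| = 1.215700
theta = arctan(|-6.045/(-4.972444)|) = 50.5603 degrees (acute angle)

50.5603 degrees


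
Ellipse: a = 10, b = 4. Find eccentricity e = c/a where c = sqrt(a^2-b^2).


c = sqrt(100-16) = sqrt(84) = 9.1652
e = c/a = sqrt(84)/10 = 0.9165

e = 0.9165


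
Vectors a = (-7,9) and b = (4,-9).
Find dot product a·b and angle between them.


a·b = -7*4 + 9*(-9) = -28 - 81 = -109
|a| = sqrt(49+81) = 11.4018
|b| = sqrt(16+81) = 9.8489
cos(theta) = -109/(sqrt(130)*sqrt(97)) = -109/sqrt(12610) = -0.970664
theta = arccos(-109/sqrt(12610)) = 166.0875 degrees

a·b = -109, theta = 166.0875 deg


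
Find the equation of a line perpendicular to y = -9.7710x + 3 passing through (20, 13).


Perpendicular slope = -1/m1 = -1/(-9.7710) = 0.1023
b2 = y0 - m2*x0 = 13 + 20/(-9.7710) = 13 - 2.0469 = 10.9531

y = 0.1023x + 10.9531


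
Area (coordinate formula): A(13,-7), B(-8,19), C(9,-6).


13*(19+ 6) = 325
-8*(-6+ 7) = -8
9*(-7-19) = -234
sum = 83
Area = |83|/2 = 41.5000

41.5000 sq units


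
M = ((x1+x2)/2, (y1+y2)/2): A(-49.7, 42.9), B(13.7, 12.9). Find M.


Mx = (-49.7 + 13.7)/2 = -36.0/2 = -18.0000
My = (42.9 + 12.9)/2 = 55.8/2 = 27.9000

(-18.0000, 27.9000)


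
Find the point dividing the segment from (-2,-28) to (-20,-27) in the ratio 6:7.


Px = (6*(-20) + 7*(-2))/13 = -134/13 = -10.3077
Py = (6*(-27) + 7*(-28))/13 = -358/13 = -27.5385

P = (-10.3077, -27.5385)


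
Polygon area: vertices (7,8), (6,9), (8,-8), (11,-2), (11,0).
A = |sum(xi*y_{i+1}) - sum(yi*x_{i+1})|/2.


sum(xi*y_{i+1}) = 7*9 + 6*(-8) + 8*(-2) + 11*0 + 11*8 = 87
sum(yi*x_{i+1}) = 8*6 + 9*8 - 8*11 - 2*11 + 0*7 = 10
Area = |87 - 10|/2 = 77/2 = 38.5000

38.5000 sq units


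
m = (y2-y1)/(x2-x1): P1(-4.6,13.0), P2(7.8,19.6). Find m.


dy = 19.6 - 13.0 = 6.6
dx = 7.8 + 4.6 = 12.4
m = 6.6/12.4 = 0.5323

m = 0.5323


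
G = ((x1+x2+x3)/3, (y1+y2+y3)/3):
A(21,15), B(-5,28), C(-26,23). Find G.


Gx = (21- 5- 26)/3 = -10/3 = -3.3333
Gy = (15+28+23)/3 = 66/3 = 22.0000

G = (-3.3333, 22.0000)


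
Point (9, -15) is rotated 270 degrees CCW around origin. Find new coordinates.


cos(270) = 0, sin(270) = -1
x' = 9*0 + 15*(-1) = -15
y' = 9*(-1) - 15*0 = -9

(-15, -9)


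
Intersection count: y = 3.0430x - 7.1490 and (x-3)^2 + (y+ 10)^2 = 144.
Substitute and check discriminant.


Substitute y = 3.0430x - 7.1490: (x-3)^2 + (3.0430x- 7.1490+ 10)^2 = 144
Expand to Ax^2 + Bx + C = 0, where b-k = 2.851
A = 1+m^2 = 10.259849
B = 2(m(b-k) - h) = 2(3.0430*2.851 - 3) = 11.351186
C = h^2 + (b-k)^2 - r^2 = 9 + 8.128201 - 144 = -126.871799
disc = B^2-4AC = 128.8494 + 5206.7420 = 5335.5914
disc > 0

2 intersection points


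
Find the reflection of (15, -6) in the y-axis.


Reflection rule for y-axis: (-x, y)
(15, -6) -> (-15, -6)

(-15, -6)


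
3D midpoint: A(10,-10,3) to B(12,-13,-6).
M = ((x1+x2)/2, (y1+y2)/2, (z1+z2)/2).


Mx = (10+12)/2 = 11.0000
My = (-10- 13)/2 = -11.5000
Mz = (3- 6)/2 = -1.5000

M = (11.0000, -11.5000, -1.5000)


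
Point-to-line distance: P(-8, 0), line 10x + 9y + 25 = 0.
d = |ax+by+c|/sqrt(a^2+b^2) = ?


|10*(-8) + 9*0 + 25| = |-55| = 55
sqrt(100 + 81) = sqrt(181) = 13.4536
d = 55/sqrt(181) = 4.0881

4.0881


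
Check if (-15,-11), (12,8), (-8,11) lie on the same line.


-15*(8-11) + 12*(11+ 11) - 8*(-11-8)
= 45 + 264 + 152 = 461

No, not collinear (determinant = 461)


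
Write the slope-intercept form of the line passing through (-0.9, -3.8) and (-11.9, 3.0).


m = (6.8)/(-11.0) = -0.6182
b = y1 - m*x1 = -3.8 - (6.8*(-0.9))/(-11.0) = -3.8 - 0.5564 = -4.3564

y = -0.6182x - 4.3564


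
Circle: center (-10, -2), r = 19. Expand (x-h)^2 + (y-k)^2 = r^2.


(x+ 10)^2 + (y+ 2)^2 = 19^2
D = -2h = 20, E = -2k = 4
F = h^2+k^2-r^2 = 100+4-361 = -257

x^2 + y^2 + 20x + 4y - 257 = 0


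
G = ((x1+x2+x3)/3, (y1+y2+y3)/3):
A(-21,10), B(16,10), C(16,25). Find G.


Gx = (-21+16+16)/3 = 11/3 = 3.6667
Gy = (10+10+25)/3 = 45/3 = 15.0000

G = (3.6667, 15.0000)


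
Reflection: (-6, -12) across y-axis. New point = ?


Reflection rule for y-axis: (-x, y)
(-6, -12) -> (6, -12)

(6, -12)


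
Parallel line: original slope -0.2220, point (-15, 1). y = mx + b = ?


Parallel lines have equal slopes.
m2 = -0.2220
b2 = 1 + 0.2220*(-15) = -2.3300

y = -0.2220x - 2.3300


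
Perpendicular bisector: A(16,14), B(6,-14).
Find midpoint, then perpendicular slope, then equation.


Midpoint = (11, 0)
Slope of AB = dy/dx = -28/(-10) = 2.8000
Perp slope = -dx/dy = -10/28 = -0.3571
b = My - (perp slope)*Mx = 0 + (-10*11)/(-28) = 0 + 3.9286 = 3.9286

y = -0.3571x + 3.9286


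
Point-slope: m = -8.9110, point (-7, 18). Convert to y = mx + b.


y - 18 = -8.9110(x + 7)
y = -8.9110x + 18 + 8.9110*(-7)
y = -8.9110x - 44.3770

y = -8.9110x - 44.3770


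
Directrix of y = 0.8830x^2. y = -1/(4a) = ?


a = 0.8830
1/(4a) = 0.2831
directrix: y = -0.2831 = -0.2831

y = -0.2831


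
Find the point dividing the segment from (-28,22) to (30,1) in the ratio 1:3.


Px = (1*30 + 3*(-28))/4 = -54/4 = -13.5000
Py = (1*1 + 3*22)/4 = 67/4 = 16.7500

P = (-13.5000, 16.7500)


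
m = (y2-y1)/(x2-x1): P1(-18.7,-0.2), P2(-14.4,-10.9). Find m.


dy = -10.9 + 0.2 = -10.7
dx = -14.4 + 18.7 = 4.3
m = -10.7/4.3 = -2.4884

m = -2.4884


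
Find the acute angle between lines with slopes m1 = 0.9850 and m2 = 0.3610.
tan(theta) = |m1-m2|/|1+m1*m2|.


m1-m2 = 0.624
1+m1*m2 = 1.355585
tan(theta) = |0.624/1.355585| = 0.460318
theta = arctan(|0.624/1.355585|) = 24.7175 degrees (acute angle)

24.7175 degrees


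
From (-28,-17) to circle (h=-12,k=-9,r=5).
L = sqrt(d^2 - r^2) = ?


d = sqrt((-28+ 12)^2 + (-17+ 9)^2) = sqrt(256+64) = 17.8885
L = sqrt(320.0000 - 25) = sqrt(295.0000) = 17.1756

17.1756


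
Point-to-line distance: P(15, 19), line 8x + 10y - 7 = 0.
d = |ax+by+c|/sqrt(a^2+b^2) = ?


|8*15 + 10*19 - 7| = |303| = 303
sqrt(64 + 100) = sqrt(164) = 12.8062
d = 303/sqrt(164) = 23.6603

23.6603


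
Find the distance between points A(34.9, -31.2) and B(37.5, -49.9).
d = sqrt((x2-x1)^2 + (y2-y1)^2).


dx = 37.5 - 34.9 = 2.6
dy = -49.9 + 31.2 = -18.7
d = sqrt(6.76 + 349.69) = sqrt(356.45) = 18.8799

18.8799


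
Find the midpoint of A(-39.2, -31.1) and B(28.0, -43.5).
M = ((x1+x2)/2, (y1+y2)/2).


Mx = (-39.2 + 28.0)/2 = -11.2/2 = -5.6000
My = (-31.1 - 43.5)/2 = -74.6/2 = -37.3000

(-5.6000, -37.3000)


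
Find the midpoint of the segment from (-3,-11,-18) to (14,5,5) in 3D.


Mx = (-3+14)/2 = 5.5000
My = (-11+5)/2 = -3.0000
Mz = (-18+5)/2 = -6.5000

M = (5.5000, -3.0000, -6.5000)


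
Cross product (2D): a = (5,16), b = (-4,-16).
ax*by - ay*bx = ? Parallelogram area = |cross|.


cross = 5*(-16) - 16*(-4) = -80 + 64 = -16
Parallelogram area = |-16| = 16

cross = -16, parallelogram area = 16


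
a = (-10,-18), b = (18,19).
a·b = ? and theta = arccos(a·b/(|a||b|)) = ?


a·b = -10*18 - 18*19 = -180 - 342 = -522
|a| = sqrt(100+324) = 20.5913
|b| = sqrt(324+361) = 26.1725
cos(theta) = -522/(sqrt(424)*sqrt(685)) = -522/sqrt(290440) = -0.968595
theta = arccos(-522/sqrt(290440)) = 165.6028 degrees

a·b = -522, theta = 165.6028 deg


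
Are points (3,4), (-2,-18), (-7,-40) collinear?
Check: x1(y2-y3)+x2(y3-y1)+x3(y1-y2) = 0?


3*(-18+ 40) - 2*(-40-4) - 7*(4+ 18)
= 66 + 88 - 154 = 0

Yes, collinear (determinant = 0)


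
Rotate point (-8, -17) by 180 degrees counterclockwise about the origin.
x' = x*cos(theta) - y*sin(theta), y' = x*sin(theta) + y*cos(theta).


cos(180) = -1, sin(180) = 0
x' = -8*(-1) + 17*0 = 8
y' = -8*0 - 17*(-1) = 17

(8, 17)


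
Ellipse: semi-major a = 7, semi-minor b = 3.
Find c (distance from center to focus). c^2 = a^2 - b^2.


c^2 = 7^2 - 3^2 = 49 - 9 = 40
c = sqrt(40) = 6.3246

c = 6.3246


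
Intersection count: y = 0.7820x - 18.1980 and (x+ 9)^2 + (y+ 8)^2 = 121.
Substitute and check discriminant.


Substitute y = 0.7820x - 18.1980: (x+ 9)^2 + (0.7820x- 18.1980+ 8)^2 = 121
Expand to Ax^2 + Bx + C = 0, where b-k = -10.198
A = 1+m^2 = 1.611524
B = 2(m(b-k) - h) = 2(0.7820*(-10.198) + 9) = 2.050328
C = h^2 + (b-k)^2 - r^2 = 81 + 103.999204 - 121 = 63.999204
disc = B^2-4AC = 4.2038 - 412.5450 = -408.3412
disc < 0

0 intersection points


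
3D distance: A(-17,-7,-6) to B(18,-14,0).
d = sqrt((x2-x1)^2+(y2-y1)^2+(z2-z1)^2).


dx=35, dy=-7, dz=6
d = sqrt(1225+49+36) = sqrt(1310) = 36.1939

36.1939


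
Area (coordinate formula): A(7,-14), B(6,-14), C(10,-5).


7*(-14+ 5) = -63
6*(-5+ 14) = 54
10*(-14+ 14) = 0
sum = -9
Area = |-9|/2 = 4.5000

4.5000 sq units


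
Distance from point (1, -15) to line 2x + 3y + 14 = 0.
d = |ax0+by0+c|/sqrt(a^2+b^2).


|2*1 + 3*(-15) + 14| = |-29| = 29
sqrt(4 + 9) = sqrt(13) = 3.6056
d = 29/sqrt(13) = 8.0432

8.0432


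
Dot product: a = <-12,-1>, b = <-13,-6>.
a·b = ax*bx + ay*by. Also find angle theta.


a·b = -12*(-13) - 1*(-6) = 156 + 6 = 162
|a| = sqrt(144+1) = 12.0416
|b| = sqrt(169+36) = 14.3178
cos(theta) = 162/(sqrt(145)*sqrt(205)) = 162/sqrt(29725) = 0.939624
theta = arccos(162/sqrt(29725)) = 20.0115 degrees

a·b = 162, theta = 20.0115 deg


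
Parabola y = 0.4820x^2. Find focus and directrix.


a = 0.4820
1/(4a) = 0.5187
Focus = (0, 0.5187)
Directrix: y = -0.5187

Focus = (0, 0.5187), Directrix: y = -0.5187


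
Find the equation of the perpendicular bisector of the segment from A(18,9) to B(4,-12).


Midpoint = (11, -1.5)
Slope of AB = dy/dx = -21/(-14) = 1.5000
Perp slope = -dx/dy = -14/21 = -0.6667
b = My - (perp slope)*Mx = -1.5 + (-14*11)/(-21) = -1.5 + 7.3333 = 5.8333

y = -0.6667x + 5.8333


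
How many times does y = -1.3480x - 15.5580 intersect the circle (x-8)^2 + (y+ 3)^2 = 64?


Substitute y = -1.3480x - 15.5580: (x-8)^2 + (-1.3480x- 15.5580+ 3)^2 = 64
Expand to Ax^2 + Bx + C = 0, where b-k = -12.558
A = 1+m^2 = 2.817104
B = 2(m(b-k) - h) = 2(-1.3480*(-12.558) - 8) = 17.856368
C = h^2 + (b-k)^2 - r^2 = 64 + 157.703364 - 64 = 157.703364
disc = B^2-4AC = 318.8499 - 1777.0671 = -1458.2172
disc < 0

0 intersection points


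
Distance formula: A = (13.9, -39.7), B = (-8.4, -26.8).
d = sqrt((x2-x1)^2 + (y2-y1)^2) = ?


dx = -8.4 - 13.9 = -22.3
dy = -26.8 + 39.7 = 12.9
d = sqrt(497.29 + 166.41) = sqrt(663.7) = 25.7624

25.7624


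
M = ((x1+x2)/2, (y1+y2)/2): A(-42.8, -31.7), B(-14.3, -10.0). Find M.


Mx = (-42.8 - 14.3)/2 = -57.1/2 = -28.5500
My = (-31.7 - 10.0)/2 = -41.7/2 = -20.8500

(-28.5500, -20.8500)


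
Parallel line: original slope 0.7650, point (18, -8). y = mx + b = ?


Parallel lines have equal slopes.
m2 = 0.7650
b2 = -8 - 0.7650*18 = -21.7700

y = 0.7650x - 21.7700


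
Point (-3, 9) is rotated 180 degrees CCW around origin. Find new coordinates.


cos(180) = -1, sin(180) = 0
x' = -3*(-1) - 9*0 = 3
y' = -3*0 + 9*(-1) = -9

(3, -9)


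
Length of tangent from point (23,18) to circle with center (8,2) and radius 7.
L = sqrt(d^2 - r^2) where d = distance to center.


d = sqrt((23-8)^2 + (18-2)^2) = sqrt(225+256) = 21.9317
L = sqrt(481.0000 - 49) = sqrt(432.0000) = 20.7846

20.7846


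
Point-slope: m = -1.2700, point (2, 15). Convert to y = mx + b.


y - 15 = -1.2700(x - 2)
y = -1.2700x + 15 + 1.2700*2
y = -1.2700x + 17.5400

y = -1.2700x + 17.5400


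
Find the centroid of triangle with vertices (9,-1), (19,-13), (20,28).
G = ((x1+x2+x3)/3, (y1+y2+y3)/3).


Gx = (9+19+20)/3 = 48/3 = 16.0000
Gy = (-1- 13+28)/3 = 14/3 = 4.6667

G = (16.0000, 4.6667)


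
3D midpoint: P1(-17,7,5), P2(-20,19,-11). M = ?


Mx = (-17- 20)/2 = -18.5000
My = (7+19)/2 = 13.0000
Mz = (5- 11)/2 = -3.0000

M = (-18.5000, 13.0000, -3.0000)


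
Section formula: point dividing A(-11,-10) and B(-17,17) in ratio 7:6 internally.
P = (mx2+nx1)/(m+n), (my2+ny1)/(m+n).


Px = (7*(-17) + 6*(-11))/13 = -185/13 = -14.2308
Py = (7*17 + 6*(-10))/13 = 59/13 = 4.5385

P = (-14.2308, 4.5385)


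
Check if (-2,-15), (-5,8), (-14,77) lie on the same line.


-2*(8-77) - 5*(77+ 15) - 14*(-15-8)
= 138 - 460 + 322 = 0

Yes, collinear (determinant = 0)


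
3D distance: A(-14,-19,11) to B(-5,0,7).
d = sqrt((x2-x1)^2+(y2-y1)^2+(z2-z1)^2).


dx=9, dy=19, dz=-4
d = sqrt(81+361+16) = sqrt(458) = 21.4009

21.4009


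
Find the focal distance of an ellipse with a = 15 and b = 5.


c^2 = 15^2 - 5^2 = 225 - 25 = 200
c = sqrt(200) = 14.1421

c = 14.1421


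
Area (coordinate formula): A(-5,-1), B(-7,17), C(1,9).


-5*(17-9) = -40
-7*(9+ 1) = -70
1*(-1-17) = -18
sum = -128
Area = |-128|/2 = 64.0000

64.0000 sq units


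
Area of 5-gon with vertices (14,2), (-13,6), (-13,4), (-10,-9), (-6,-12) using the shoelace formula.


sum(xi*y_{i+1}) = 14*6 - 13*4 - 13*(-9) - 10*(-12) - 6*2 = 257
sum(yi*x_{i+1}) = 2*(-13) + 6*(-13) + 4*(-10) - 9*(-6) - 12*14 = -258
Area = |257 + 258|/2 = 515/2 = 257.5000

257.5000 sq units


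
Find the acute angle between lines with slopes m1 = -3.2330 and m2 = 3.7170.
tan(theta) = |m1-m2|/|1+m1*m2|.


m1-m2 = -6.95
1+m1*m2 = -11.017061
tan(theta) = |-6.95/(-11.017061)| = 0.630840
theta = arctan(|-6.95/(-11.017061)|) = 32.2454 degrees (acute angle)

32.2454 degrees


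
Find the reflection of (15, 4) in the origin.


Reflection rule for origin: (-x, -y)
(15, 4) -> (-15, -4)

(-15, -4)


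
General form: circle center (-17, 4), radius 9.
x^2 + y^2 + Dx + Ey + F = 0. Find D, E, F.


(x+ 17)^2 + (y-4)^2 = 9^2
D = -2h = 34, E = -2k = -8
F = h^2+k^2-r^2 = 289+16-81 = 224

D = 34, E = -8, F = 224


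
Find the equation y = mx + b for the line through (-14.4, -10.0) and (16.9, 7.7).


m = (17.7)/(31.3) = 0.5655
b = y1 - m*x1 = -10.0 - (17.7*(-14.4))/(31.3) = -10.0 + 8.1431 = -1.8569

y = 0.5655x - 1.8569


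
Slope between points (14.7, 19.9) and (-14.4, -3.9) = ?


dy = -3.9 - 19.9 = -23.8
dx = -14.4 - 14.7 = -29.1
m = -23.8/(-29.1) = 0.8179

m = 0.8179


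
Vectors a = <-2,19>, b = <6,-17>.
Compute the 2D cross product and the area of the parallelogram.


cross = -2*(-17) - 19*6 = 34 - 114 = -80
Parallelogram area = |-80| = 80

cross = -80, parallelogram area = 80


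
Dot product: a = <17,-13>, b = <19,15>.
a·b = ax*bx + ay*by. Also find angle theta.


a·b = 17*19 - 13*15 = 323 - 195 = 128
|a| = sqrt(289+169) = 21.4009
|b| = sqrt(361+225) = 24.2074
cos(theta) = 128/(sqrt(458)*sqrt(586)) = 128/sqrt(268388) = 0.247075
theta = arccos(128/sqrt(268388)) = 75.6955 degrees

a·b = 128, theta = 75.6955 deg


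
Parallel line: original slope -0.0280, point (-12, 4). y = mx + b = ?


Parallel lines have equal slopes.
m2 = -0.0280
b2 = 4 + 0.0280*(-12) = 3.6640

y = -0.0280x + 3.6640


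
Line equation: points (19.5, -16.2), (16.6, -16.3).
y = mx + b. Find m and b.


m = (-0.1)/(-2.9) = 0.0345
b = y1 - m*x1 = -16.2 - (-0.1*19.5)/(-2.9) = -16.2 - 0.6724 = -16.8724

y = 0.0345x - 16.8724


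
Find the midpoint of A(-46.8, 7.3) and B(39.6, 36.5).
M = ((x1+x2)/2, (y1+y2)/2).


Mx = (-46.8 + 39.6)/2 = -7.2/2 = -3.6000
My = (7.3 + 36.5)/2 = 43.8/2 = 21.9000

(-3.6000, 21.9000)


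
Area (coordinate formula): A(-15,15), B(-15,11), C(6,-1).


-15*(11+ 1) = -180
-15*(-1-15) = 240
6*(15-11) = 24
sum = 84
Area = |84|/2 = 42.0000

42.0000 sq units


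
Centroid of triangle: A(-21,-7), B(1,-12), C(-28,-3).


Gx = (-21+1- 28)/3 = -48/3 = -16.0000
Gy = (-7- 12- 3)/3 = -22/3 = -7.3333

G = (-16.0000, -7.3333)


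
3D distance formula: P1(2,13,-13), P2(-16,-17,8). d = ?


dx=-18, dy=-30, dz=21
d = sqrt(324+900+441) = sqrt(1665) = 40.8044

40.8044


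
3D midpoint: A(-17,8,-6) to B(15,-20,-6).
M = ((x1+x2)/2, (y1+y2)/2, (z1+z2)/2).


Mx = (-17+15)/2 = -1.0000
My = (8- 20)/2 = -6.0000
Mz = (-6- 6)/2 = -6.0000

M = (-1.0000, -6.0000, -6.0000)


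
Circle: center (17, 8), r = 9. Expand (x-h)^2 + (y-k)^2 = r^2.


(x-17)^2 + (y-8)^2 = 9^2
D = -2h = -34, E = -2k = -16
F = h^2+k^2-r^2 = 289+64-81 = 272

x^2 + y^2 - 34x - 16y + 272 = 0


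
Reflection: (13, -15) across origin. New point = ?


Reflection rule for origin: (-x, -y)
(13, -15) -> (-13, 15)

(-13, 15)


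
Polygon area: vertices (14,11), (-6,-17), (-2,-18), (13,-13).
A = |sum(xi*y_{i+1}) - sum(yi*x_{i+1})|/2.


sum(xi*y_{i+1}) = 14*(-17) - 6*(-18) - 2*(-13) + 13*11 = 39
sum(yi*x_{i+1}) = 11*(-6) - 17*(-2) - 18*13 - 13*14 = -448
Area = |39 + 448|/2 = 487/2 = 243.5000

243.5000 sq units


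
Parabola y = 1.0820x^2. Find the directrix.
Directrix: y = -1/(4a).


a = 1.0820
1/(4a) = 0.2311
directrix: y = -0.2311 = -0.2311

y = -0.2311


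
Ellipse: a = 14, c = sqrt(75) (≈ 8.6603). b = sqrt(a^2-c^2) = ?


b^2 = 14^2 - (sqrt(75))^2 = 196 - 75 = 121
b = sqrt(121) = 11

b = 11


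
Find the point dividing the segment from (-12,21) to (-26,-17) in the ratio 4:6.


Px = (4*(-26) + 6*(-12))/10 = -176/10 = -17.6000
Py = (4*(-17) + 6*21)/10 = 58/10 = 5.8000

P = (-17.6000, 5.8000)


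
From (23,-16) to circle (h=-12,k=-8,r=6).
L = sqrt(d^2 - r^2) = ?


d = sqrt((23+ 12)^2 + (-16+ 8)^2) = sqrt(1225+64) = 35.9026
L = sqrt(1289.0000 - 36) = sqrt(1253.0000) = 35.3977

35.3977


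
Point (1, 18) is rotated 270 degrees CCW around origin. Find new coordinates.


cos(270) = 0, sin(270) = -1
x' = 1*0 - 18*(-1) = 18
y' = 1*(-1) + 18*0 = -1

(18, -1)


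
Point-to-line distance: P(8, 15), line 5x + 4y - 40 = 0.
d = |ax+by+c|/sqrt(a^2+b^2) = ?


|5*8 + 4*15 - 40| = |60| = 60
sqrt(25 + 16) = sqrt(41) = 6.4031
d = 60/sqrt(41) = 9.3704

9.3704


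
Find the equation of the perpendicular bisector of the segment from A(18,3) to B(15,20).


Midpoint = (16.5, 11.5)
Slope of AB = dy/dx = 17/(-3) = -5.6667
Perp slope = -dx/dy = 3/17 = 0.1765
b = My - (perp slope)*Mx = 11.5 + (-3*16.5)/17 = 11.5 - 2.9118 = 8.5882

y = 0.1765x + 8.5882


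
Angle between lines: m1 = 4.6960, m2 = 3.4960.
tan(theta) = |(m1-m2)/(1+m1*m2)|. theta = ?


m1-m2 = 1.2
1+m1*m2 = 17.417216
tan(theta) = |1.2/17.417216| = 0.068897
theta = arctan(|1.2/17.417216|) = 3.9413 degrees (acute angle)

3.9413 degrees


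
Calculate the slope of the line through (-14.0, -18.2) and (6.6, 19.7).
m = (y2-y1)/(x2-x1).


dy = 19.7 + 18.2 = 37.9
dx = 6.6 + 14.0 = 20.6
m = 37.9/20.6 = 1.8398

m = 1.8398


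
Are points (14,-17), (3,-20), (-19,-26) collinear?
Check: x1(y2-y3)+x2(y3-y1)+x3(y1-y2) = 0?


14*(-20+ 26) + 3*(-26+ 17) - 19*(-17+ 20)
= 84 - 27 - 57 = 0

Yes, collinear (determinant = 0)


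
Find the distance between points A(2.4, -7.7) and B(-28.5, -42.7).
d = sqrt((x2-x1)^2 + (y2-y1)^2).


dx = -28.5 - 2.4 = -30.9
dy = -42.7 + 7.7 = -35.0
d = sqrt(954.81 + 1225.0) = sqrt(2179.81) = 46.6884

46.6884


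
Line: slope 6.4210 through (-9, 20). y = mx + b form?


y - 20 = 6.4210(x + 9)
y = 6.4210x + 20 - 6.4210*(-9)
y = 6.4210x + 77.7890

y = 6.4210x + 77.7890


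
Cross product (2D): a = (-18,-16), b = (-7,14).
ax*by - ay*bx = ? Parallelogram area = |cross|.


cross = -18*14 + 16*(-7) = -252 - 112 = -364
Parallelogram area = |-364| = 364

cross = -364, parallelogram area = 364


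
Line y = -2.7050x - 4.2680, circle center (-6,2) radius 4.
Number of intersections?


Substitute y = -2.7050x - 4.2680: (x+ 6)^2 + (-2.7050x- 4.2680-2)^2 = 16
Expand to Ax^2 + Bx + C = 0, where b-k = -6.268
A = 1+m^2 = 8.317025
B = 2(m(b-k) - h) = 2(-2.7050*(-6.268) + 6) = 45.90988
C = h^2 + (b-k)^2 - r^2 = 36 + 39.287824 - 16 = 59.287824
disc = B^2-4AC = 2107.7171 - 1972.3933 = 135.3238
disc > 0

2 intersection points


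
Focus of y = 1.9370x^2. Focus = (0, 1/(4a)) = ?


a = 1.9370
4a = 7.7480
focus = (0, 1/7.7480) = (0, 0.1291)

Focus = (0, 0.1291)


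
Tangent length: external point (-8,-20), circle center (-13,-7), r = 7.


d = sqrt((-8+ 13)^2 + (-20+ 7)^2) = sqrt(25+169) = 13.9284
L = sqrt(194.0000 - 49) = sqrt(145.0000) = 12.0416

12.0416


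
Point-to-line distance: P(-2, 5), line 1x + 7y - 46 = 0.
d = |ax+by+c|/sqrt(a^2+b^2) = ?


|1*(-2) + 7*5 - 46| = |-13| = 13
sqrt(1 + 49) = sqrt(50) = 7.0711
d = 13/sqrt(50) = 1.8385

1.8385


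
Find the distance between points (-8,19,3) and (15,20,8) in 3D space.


dx=23, dy=1, dz=5
d = sqrt(529+1+25) = sqrt(555) = 23.5584

23.5584


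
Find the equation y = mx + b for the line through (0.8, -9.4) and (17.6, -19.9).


m = (-10.5)/(16.8) = -0.6250
b = y1 - m*x1 = -9.4 - (-10.5*0.8)/(16.8) = -9.4 + 0.5000 = -8.9000

y = -0.6250x - 8.9000


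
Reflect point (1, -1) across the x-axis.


Reflection rule for x-axis: (x, -y)
(1, -1) -> (1, 1)

(1, 1)


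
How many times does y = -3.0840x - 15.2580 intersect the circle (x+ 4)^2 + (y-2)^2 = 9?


Substitute y = -3.0840x - 15.2580: (x+ 4)^2 + (-3.0840x- 15.2580-2)^2 = 9
Expand to Ax^2 + Bx + C = 0, where b-k = -17.258
A = 1+m^2 = 10.511056
B = 2(m(b-k) - h) = 2(-3.0840*(-17.258) + 4) = 114.447344
C = h^2 + (b-k)^2 - r^2 = 16 + 297.838564 - 9 = 304.838564
disc = B^2-4AC = 13098.1945 - 12816.7009 = 281.4936
disc > 0

2 intersection points


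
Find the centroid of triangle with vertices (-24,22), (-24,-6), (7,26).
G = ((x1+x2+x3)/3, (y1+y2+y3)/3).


Gx = (-24- 24+7)/3 = -41/3 = -13.6667
Gy = (22- 6+26)/3 = 42/3 = 14.0000

G = (-13.6667, 14.0000)


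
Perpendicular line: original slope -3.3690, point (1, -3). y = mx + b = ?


Perpendicular slope = -1/m1 = -1/(-3.3690) = 0.2968
b2 = y0 - m2*x0 = -3 + 1/(-3.3690) = -3 - 0.2968 = -3.2968

y = 0.2968x - 3.2968


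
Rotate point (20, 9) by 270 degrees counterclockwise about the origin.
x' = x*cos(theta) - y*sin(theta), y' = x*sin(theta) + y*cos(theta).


cos(270) = 0, sin(270) = -1
x' = 20*0 - 9*(-1) = 9
y' = 20*(-1) + 9*0 = -20

(9, -20)


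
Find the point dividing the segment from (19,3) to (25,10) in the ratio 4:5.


Px = (4*25 + 5*19)/9 = 195/9 = 21.6667
Py = (4*10 + 5*3)/9 = 55/9 = 6.1111

P = (21.6667, 6.1111)


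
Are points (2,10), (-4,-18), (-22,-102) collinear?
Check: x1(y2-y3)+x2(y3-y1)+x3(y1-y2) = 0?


2*(-18+ 102) - 4*(-102-10) - 22*(10+ 18)
= 168 + 448 - 616 = 0

Yes, collinear (determinant = 0)


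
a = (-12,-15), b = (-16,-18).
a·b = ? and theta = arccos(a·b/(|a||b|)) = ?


a·b = -12*(-16) - 15*(-18) = 192 + 270 = 462
|a| = sqrt(144+225) = 19.2094
|b| = sqrt(256+324) = 24.0832
cos(theta) = 462/(sqrt(369)*sqrt(580)) = 462/sqrt(214020) = 0.998653
theta = arccos(462/sqrt(214020)) = 2.9737 degrees

a·b = 462, theta = 2.9737 deg


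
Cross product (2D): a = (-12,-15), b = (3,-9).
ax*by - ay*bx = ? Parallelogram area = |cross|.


cross = -12*(-9) + 15*3 = 108 + 45 = 153
Parallelogram area = |153| = 153

cross = 153, parallelogram area = 153


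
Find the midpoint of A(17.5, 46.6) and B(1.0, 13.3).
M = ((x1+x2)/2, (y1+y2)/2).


Mx = (17.5 + 1.0)/2 = 18.5/2 = 9.2500
My = (46.6 + 13.3)/2 = 59.9/2 = 29.9500

(9.2500, 29.9500)


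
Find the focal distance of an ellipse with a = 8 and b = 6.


c^2 = 8^2 - 6^2 = 64 - 36 = 28
c = sqrt(28) = 5.2915

c = 5.2915


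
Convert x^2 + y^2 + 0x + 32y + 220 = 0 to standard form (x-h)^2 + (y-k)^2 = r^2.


h = -D/2 = 0/2 = 0
k = -E/2 = -32/2 = -16
r^2 = h^2 + k^2 - F = 0 + 256 - 220 = 36
r = 6

Center (0, -16), radius = 6


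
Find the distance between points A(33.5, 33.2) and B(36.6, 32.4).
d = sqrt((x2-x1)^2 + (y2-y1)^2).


dx = 36.6 - 33.5 = 3.1
dy = 32.4 - 33.2 = -0.8
d = sqrt(9.61 + 0.64) = sqrt(10.25) = 3.2016

3.2016


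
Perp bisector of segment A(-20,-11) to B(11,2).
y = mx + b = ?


Midpoint = (-4.5, -4.5)
Slope of AB = dy/dx = 13/31 = 0.4194
Perp slope = -dx/dy = -31/13 = -2.3846
b = My - (perp slope)*Mx = -4.5 + (31*(-4.5))/13 = -4.5 - 10.7308 = -15.2308

y = -2.3846x - 15.2308


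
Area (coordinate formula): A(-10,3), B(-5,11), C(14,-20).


-10*(11+ 20) = -310
-5*(-20-3) = 115
14*(3-11) = -112
sum = -307
Area = |-307|/2 = 153.5000

153.5000 sq units


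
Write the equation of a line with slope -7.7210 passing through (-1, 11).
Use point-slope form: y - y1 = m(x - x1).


y - 11 = -7.7210(x + 1)
y = -7.7210x + 11 + 7.7210*(-1)
y = -7.7210x + 3.2790

y = -7.7210x + 3.2790


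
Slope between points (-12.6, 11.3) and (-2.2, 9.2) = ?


dy = 9.2 - 11.3 = -2.1
dx = -2.2 + 12.6 = 10.4
m = -2.1/10.4 = -0.2019

m = -0.2019


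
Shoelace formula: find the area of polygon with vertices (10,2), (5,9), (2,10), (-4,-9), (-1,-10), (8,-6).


sum(xi*y_{i+1}) = 10*9 + 5*10 + 2*(-9) - 4*(-10) - 1*(-6) + 8*2 = 184
sum(yi*x_{i+1}) = 2*5 + 9*2 + 10*(-4) - 9*(-1) - 10*8 - 6*10 = -143
Area = |184 + 143|/2 = 327/2 = 163.5000

163.5000 sq units


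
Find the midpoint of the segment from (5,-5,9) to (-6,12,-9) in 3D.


Mx = (5- 6)/2 = -0.5000
My = (-5+12)/2 = 3.5000
Mz = (9- 9)/2 = 0

M = (-0.5000, 3.5000, 0)


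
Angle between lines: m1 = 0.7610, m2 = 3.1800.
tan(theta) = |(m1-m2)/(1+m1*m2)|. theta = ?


m1-m2 = -2.419
1+m1*m2 = 3.41998
tan(theta) = |-2.419/3.41998| = 0.707314
theta = arctan(|-2.419/3.41998|) = 35.2723 degrees (acute angle)

35.2723 degrees


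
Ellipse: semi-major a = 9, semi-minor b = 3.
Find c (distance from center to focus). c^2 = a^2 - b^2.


c^2 = 9^2 - 3^2 = 81 - 9 = 72
c = sqrt(72) = 8.4853

c = 8.4853


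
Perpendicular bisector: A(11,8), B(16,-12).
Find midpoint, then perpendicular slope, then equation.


Midpoint = (13.5, -2)
Slope of AB = dy/dx = -20/5 = -4.0000
Perp slope = -dx/dy = 5/20 = 0.2500
b = My - (perp slope)*Mx = -2 + (5*13.5)/(-20) = -2 - 3.3750 = -5.3750

y = 0.2500x - 5.3750


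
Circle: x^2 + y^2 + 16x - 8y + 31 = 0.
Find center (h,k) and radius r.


h = -D/2 = -16/2 = -8
k = -E/2 = 8/2 = 4
r^2 = h^2 + k^2 - F = 64 + 16 - 31 = 49
r = 7

Center (-8, 4), radius = 7


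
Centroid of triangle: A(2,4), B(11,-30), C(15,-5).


Gx = (2+11+15)/3 = 28/3 = 9.3333
Gy = (4- 30- 5)/3 = -31/3 = -10.3333

G = (9.3333, -10.3333)


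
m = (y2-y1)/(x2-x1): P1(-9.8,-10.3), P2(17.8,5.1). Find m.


dy = 5.1 + 10.3 = 15.4
dx = 17.8 + 9.8 = 27.6
m = 15.4/27.6 = 0.5580

m = 0.5580


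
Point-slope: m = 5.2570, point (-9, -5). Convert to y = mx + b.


y + 5 = 5.2570(x + 9)
y = 5.2570x - 5 - 5.2570*(-9)
y = 5.2570x + 42.3130

y = 5.2570x + 42.3130


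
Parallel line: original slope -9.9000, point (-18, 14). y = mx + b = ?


Parallel lines have equal slopes.
m2 = -9.9000
b2 = 14 + 9.9000*(-18) = -164.2000

y = -9.9000x - 164.2000


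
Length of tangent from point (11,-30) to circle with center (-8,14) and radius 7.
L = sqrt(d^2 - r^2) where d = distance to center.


d = sqrt((11+ 8)^2 + (-30-14)^2) = sqrt(361+1936) = 47.9270
L = sqrt(2297.0000 - 49) = sqrt(2248.0000) = 47.4131

47.4131


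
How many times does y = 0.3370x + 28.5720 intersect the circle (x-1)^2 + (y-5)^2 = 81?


Substitute y = 0.3370x + 28.5720: (x-1)^2 + (0.3370x+28.5720-5)^2 = 81
Expand to Ax^2 + Bx + C = 0, where b-k = 23.572
A = 1+m^2 = 1.113569
B = 2(m(b-k) - h) = 2(0.3370*23.572 - 1) = 13.887528
C = h^2 + (b-k)^2 - r^2 = 1 + 555.639184 - 81 = 475.639184
disc = B^2-4AC = 192.8634 - 2118.6282 = -1925.7648
disc < 0

0 intersection points


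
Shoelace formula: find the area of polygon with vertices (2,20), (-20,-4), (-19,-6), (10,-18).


sum(xi*y_{i+1}) = 2*(-4) - 20*(-6) - 19*(-18) + 10*20 = 654
sum(yi*x_{i+1}) = 20*(-20) - 4*(-19) - 6*10 - 18*2 = -420
Area = |654 + 420|/2 = 1074/2 = 537.0000

537.0000 sq units


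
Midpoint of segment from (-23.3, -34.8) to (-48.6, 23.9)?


Mx = (-23.3 - 48.6)/2 = -71.9/2 = -35.9500
My = (-34.8 + 23.9)/2 = -10.9/2 = -5.4500

(-35.9500, -5.4500)


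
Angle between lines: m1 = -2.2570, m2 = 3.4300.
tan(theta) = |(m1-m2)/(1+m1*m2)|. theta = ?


m1-m2 = -5.687
1+m1*m2 = -6.74151
tan(theta) = |-5.687/(-6.74151)| = 0.843580
theta = arctan(|-5.687/(-6.74151)|) = 40.1503 degrees (acute angle)

40.1503 degrees


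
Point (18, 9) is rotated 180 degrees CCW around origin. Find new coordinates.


cos(180) = -1, sin(180) = 0
x' = 18*(-1) - 9*0 = -18
y' = 18*0 + 9*(-1) = -9

(-18, -9)


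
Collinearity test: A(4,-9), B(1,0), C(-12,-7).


4*(0+ 7) + 1*(-7+ 9) - 12*(-9-0)
= 28 + 2 + 108 = 138

No, not collinear (determinant = 138)


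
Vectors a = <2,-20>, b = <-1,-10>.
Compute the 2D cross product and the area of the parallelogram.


cross = 2*(-10) + 20*(-1) = -20 - 20 = -40
Parallelogram area = |-40| = 40

cross = -40, parallelogram area = 40


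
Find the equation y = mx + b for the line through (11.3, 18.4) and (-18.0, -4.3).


m = (-22.7)/(-29.3) = 0.7747
b = y1 - m*x1 = 18.4 - (-22.7*11.3)/(-29.3) = 18.4 - 8.7546 = 9.6454

y = 0.7747x + 9.6454


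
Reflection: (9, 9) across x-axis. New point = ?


Reflection rule for x-axis: (x, -y)
(9, 9) -> (9, -9)

(9, -9)


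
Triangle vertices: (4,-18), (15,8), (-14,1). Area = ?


4*(8-1) = 28
15*(1+ 18) = 285
-14*(-18-8) = 364
sum = 677
Area = |677|/2 = 338.5000

338.5000 sq units


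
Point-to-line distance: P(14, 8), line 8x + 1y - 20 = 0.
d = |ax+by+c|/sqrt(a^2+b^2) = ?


|8*14 + 1*8 - 20| = |100| = 100
sqrt(64 + 1) = sqrt(65) = 8.0623
d = 100/sqrt(65) = 12.4035

12.4035


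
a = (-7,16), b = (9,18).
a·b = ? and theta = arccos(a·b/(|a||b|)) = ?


a·b = -7*9 + 16*18 = -63 + 288 = 225
|a| = sqrt(49+256) = 17.4642
|b| = sqrt(81+324) = 20.1246
cos(theta) = 225/(sqrt(305)*sqrt(405)) = 225/sqrt(123525) = 0.640184
theta = arccos(225/sqrt(123525)) = 50.1944 degrees

a·b = 225, theta = 50.1944 deg


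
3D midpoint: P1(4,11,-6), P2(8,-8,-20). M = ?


Mx = (4+8)/2 = 6.0000
My = (11- 8)/2 = 1.5000
Mz = (-6- 20)/2 = -13.0000

M = (6.0000, 1.5000, -13.0000)


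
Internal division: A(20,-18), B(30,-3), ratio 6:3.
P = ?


Px = (6*30 + 3*20)/9 = 240/9 = 26.6667
Py = (6*(-3) + 3*(-18))/9 = -72/9 = -8.0000

P = (26.6667, -8.0000)
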